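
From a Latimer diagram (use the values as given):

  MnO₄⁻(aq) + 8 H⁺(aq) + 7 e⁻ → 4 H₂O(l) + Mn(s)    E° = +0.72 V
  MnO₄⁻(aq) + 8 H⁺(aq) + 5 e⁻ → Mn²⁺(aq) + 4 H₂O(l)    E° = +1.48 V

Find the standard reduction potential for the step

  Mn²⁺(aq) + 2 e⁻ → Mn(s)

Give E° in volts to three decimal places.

-1.180 V

Sequential free energies add, so n₃E°₃ = n₁E°₁ + n₂E°₂.
With n₃ = 7, and the known step contributing 5×(+1.48) V, the unknown satisfies 2·E° = 7×(+0.72) − 5×(+1.48) = -2.360.
E° = -2.360 / 2 = -1.180 V.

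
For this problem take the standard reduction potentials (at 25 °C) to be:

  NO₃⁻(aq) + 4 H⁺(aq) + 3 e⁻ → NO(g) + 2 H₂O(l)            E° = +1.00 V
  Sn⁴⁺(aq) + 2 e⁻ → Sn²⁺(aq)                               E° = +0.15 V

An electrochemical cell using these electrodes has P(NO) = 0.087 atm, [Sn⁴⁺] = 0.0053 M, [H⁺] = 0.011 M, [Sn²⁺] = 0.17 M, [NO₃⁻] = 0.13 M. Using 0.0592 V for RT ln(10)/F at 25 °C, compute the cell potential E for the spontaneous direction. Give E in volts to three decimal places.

+0.743 V

NO₃⁻/NO is the cathode (higher E°), Sn⁴⁺/Sn²⁺ the anode: E°cell = +1.00 − (+0.15) = +0.85 V, n = 6.
Overall: 2 NO₃⁻(aq) + 8 H⁺(aq) + 3 Sn²⁺(aq) → 2 NO(g) + 4 H₂O(l) + 3 Sn⁴⁺(aq)
Q = P(NO)^2·[Sn⁴⁺]^3 / ([NO₃⁻]^2·[H⁺]^8·[Sn²⁺]^3); log Q = 10.801.
E = E° − (0.0592/n) log Q = +0.85 − (0.0592/6)(10.801) = +0.743 V.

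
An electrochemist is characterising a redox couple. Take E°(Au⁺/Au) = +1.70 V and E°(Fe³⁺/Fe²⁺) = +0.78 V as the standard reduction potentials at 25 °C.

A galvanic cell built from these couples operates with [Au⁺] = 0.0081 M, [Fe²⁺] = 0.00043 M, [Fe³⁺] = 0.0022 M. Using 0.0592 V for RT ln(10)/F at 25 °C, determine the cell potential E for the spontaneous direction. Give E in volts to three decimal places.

Au⁺/Au is the cathode (higher E°), Fe³⁺/Fe²⁺ the anode: E°cell = +1.70 − (+0.78) = +0.92 V, n = 1.
Overall: Au⁺(aq) + Fe²⁺(aq) → Au(s) + Fe³⁺(aq)
Q = [Fe³⁺] / ([Au⁺]·[Fe²⁺]); log Q = 2.800.
E = E° − (0.0592/n) log Q = +0.92 − (0.0592/1)(2.800) = +0.754 V.

+0.754 V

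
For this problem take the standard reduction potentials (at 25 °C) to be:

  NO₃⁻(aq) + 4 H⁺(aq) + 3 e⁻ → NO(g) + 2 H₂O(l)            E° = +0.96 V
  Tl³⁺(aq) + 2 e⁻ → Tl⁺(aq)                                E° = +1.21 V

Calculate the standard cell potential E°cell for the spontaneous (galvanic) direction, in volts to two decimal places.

The Tl³⁺/Tl⁺ couple has the higher reduction potential, so it is the cathode; NO₃⁻/NO is oxidised at the anode.
E°cell = E°(cathode) − E°(anode) = (+1.21) − (+0.96) = +0.25 V.

+0.25 V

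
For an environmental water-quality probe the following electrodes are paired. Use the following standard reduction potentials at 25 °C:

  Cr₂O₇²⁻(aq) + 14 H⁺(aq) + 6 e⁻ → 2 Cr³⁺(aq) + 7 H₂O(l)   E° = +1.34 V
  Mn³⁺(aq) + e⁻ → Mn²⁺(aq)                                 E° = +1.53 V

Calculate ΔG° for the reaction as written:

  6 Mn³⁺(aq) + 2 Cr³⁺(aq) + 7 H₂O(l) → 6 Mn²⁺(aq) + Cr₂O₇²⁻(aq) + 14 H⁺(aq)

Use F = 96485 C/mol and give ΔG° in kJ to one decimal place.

-110.0 kJ

As written, Mn³⁺/Mn²⁺ is reduced (cathode) and Cr₂O₇²⁻/Cr³⁺ is oxidised (anode), so E°cell = (+1.53) − (+1.34) = +0.19 V.
Balancing electrons gives n = 6.
ΔG° = −nFE° = −(6)(96485)(+0.19) = -109,993 J = -110.0 kJ.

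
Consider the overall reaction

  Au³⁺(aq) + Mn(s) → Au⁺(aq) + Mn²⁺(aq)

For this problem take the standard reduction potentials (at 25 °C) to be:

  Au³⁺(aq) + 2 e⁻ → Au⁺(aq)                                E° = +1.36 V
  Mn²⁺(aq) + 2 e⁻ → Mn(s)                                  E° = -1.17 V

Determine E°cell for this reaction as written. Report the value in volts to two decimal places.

+2.53 V

The Au³⁺/Au⁺ couple has the higher reduction potential, so it is the cathode; Mn²⁺/Mn is oxidised at the anode.
E°cell = E°(cathode) − E°(anode) = (+1.36) − (-1.17) = +2.53 V.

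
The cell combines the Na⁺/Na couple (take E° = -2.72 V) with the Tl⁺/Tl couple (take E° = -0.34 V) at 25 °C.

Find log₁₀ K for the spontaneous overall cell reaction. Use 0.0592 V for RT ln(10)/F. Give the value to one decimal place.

Cathode: Tl⁺/Tl; anode: Na⁺/Na. E°cell = +2.38 V, n = 1.
log K = nE°cell / 0.0592 = (1)(+2.38) / 0.0592 = 40.2.

40.2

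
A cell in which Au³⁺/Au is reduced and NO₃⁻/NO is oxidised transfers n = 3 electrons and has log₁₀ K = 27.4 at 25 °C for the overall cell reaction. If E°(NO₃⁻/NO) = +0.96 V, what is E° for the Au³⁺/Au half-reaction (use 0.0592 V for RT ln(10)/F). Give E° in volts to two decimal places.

+1.50 V

E°cell = (0.0592/n)·log K = (0.0592/3)(27.4) = +0.541 V.
Since Au³⁺/Au is the cathode and NO₃⁻/NO the anode, E°cell = E°(Au³⁺/Au) − E°(NO₃⁻/NO).
So E°(Au³⁺/Au) = E°cell + E°(NO₃⁻/NO) = +0.541 + (+0.96) = +1.50 V.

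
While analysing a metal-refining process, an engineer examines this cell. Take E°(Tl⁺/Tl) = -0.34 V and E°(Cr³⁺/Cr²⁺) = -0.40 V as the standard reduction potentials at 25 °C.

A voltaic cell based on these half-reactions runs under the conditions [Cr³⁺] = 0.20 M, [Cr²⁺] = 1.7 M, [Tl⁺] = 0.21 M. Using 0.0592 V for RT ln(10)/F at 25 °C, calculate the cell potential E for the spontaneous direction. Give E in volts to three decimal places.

+0.075 V

Tl⁺/Tl is the cathode (higher E°), Cr³⁺/Cr²⁺ the anode: E°cell = -0.34 − (-0.40) = +0.06 V, n = 1.
Overall: Tl⁺(aq) + Cr²⁺(aq) → Tl(s) + Cr³⁺(aq)
Q = [Cr³⁺] / ([Tl⁺]·[Cr²⁺]); log Q = -0.252.
E = E° − (0.0592/n) log Q = +0.06 − (0.0592/1)(-0.252) = +0.075 V.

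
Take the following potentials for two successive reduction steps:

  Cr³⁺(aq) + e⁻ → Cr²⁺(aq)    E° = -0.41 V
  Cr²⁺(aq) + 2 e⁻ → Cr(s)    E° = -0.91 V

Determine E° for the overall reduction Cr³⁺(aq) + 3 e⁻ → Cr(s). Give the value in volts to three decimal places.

Since ΔG° = −nFE° is additive over sequential reductions, n₃E°₃ = n₁E°₁ + n₂E°₂.
E°₃ = (1×-0.41 + 2×-0.91) / 3 = (-2.230) / 3 = -0.743 V.

-0.743 V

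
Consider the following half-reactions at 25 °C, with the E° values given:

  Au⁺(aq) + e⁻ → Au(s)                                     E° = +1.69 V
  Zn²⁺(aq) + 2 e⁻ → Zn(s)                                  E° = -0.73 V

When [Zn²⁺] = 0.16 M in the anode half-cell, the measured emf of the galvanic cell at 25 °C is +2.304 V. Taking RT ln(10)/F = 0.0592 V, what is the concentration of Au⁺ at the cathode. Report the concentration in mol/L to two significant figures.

Au⁺/Au is the cathode, Zn²⁺/Zn the anode: E°cell = +2.42 V, n = 2.
Overall reaction: 2 Au⁺(aq) + Zn(s) → 2 Au(s) + Zn²⁺(aq); Q = [Zn²⁺]^1/[Au⁺]^2.
From E = E° − (0.0592/n) log Q: log Q = (E° − E)·n/0.0592 = (+2.42 − (+2.304))·2/0.0592 = 3.9189.
So 2·log[Au⁺] = 1·log(0.16) − log Q = -0.7959 − (3.9189) = -4.7148; log[Au⁺] = -4.7148 / 2 = -2.3574; [Au⁺] = 10^(-2.3574) ≈ 0.0044 M.

0.0044 M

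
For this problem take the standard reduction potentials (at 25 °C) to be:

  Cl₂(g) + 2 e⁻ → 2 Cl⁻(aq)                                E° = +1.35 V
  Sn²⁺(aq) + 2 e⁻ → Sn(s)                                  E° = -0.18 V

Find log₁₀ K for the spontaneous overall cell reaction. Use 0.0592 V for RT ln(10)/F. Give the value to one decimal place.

51.7

Cathode: Cl₂/Cl⁻; anode: Sn²⁺/Sn. E°cell = +1.53 V, n = 2.
log K = nE°cell / 0.0592 = (2)(+1.53) / 0.0592 = 51.7.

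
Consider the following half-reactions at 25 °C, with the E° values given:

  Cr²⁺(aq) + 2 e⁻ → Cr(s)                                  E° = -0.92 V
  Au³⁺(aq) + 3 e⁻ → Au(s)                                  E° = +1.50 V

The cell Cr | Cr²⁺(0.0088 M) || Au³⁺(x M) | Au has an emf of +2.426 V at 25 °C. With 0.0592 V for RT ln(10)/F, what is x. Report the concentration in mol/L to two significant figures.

Au³⁺/Au is the cathode, Cr²⁺/Cr the anode: E°cell = +2.42 V, n = 6.
Overall reaction: 2 Au³⁺(aq) + 3 Cr(s) → 2 Au(s) + 3 Cr²⁺(aq); Q = [Cr²⁺]^3/[Au³⁺]^2.
From E = E° − (0.0592/n) log Q: log Q = (E° − E)·n/0.0592 = (+2.42 − (+2.426))·6/0.0592 = -0.6081.
So 2·log[Au³⁺] = 3·log(0.0088) − log Q = -6.1666 − (-0.6081) = -5.5585; log[Au³⁺] = -5.5585 / 2 = -2.7793; [Au³⁺] = 10^(-2.7793) ≈ 0.0017 M.

0.0017 M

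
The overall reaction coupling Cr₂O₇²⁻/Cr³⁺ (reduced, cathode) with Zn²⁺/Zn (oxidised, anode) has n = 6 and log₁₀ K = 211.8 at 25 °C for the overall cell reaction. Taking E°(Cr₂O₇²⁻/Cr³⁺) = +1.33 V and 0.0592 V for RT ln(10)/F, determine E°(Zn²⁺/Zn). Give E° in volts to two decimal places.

E°cell = (0.0592/n)·log K = (0.0592/6)(211.8) = +2.090 V.
Since Cr₂O₇²⁻/Cr³⁺ is the cathode and Zn²⁺/Zn the anode, E°cell = E°(Cr₂O₇²⁻/Cr³⁺) − E°(Zn²⁺/Zn).
So E°(Zn²⁺/Zn) = E°(Cr₂O₇²⁻/Cr³⁺) − E°cell = (+1.33) − (+2.090) = -0.76 V.

-0.76 V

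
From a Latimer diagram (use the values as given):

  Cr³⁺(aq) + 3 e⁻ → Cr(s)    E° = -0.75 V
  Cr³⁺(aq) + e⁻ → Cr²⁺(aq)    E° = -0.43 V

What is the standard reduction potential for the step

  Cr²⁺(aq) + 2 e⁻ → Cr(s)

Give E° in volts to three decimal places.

Sequential free energies add, so n₃E°₃ = n₁E°₁ + n₂E°₂.
With n₃ = 3, and the known step contributing 1×(-0.43) V, the unknown satisfies 2·E° = 3×(-0.75) − 1×(-0.43) = -1.820.
E° = -1.820 / 2 = -0.910 V.

-0.910 V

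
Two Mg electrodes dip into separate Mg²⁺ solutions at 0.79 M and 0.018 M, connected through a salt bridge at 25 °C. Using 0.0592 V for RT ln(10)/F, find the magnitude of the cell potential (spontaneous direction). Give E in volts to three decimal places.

+0.049 V

For a concentration cell E°cell = 0. The 0.79 M side is the cathode (reduction is favoured where [Mg²⁺] is higher).
With n = 2, E = −(0.0592/2) log([Mg²⁺]ₐₙ/[Mg²⁺]꜀ₐₜ) = −(0.0592/2) log(0.018/0.79) = −(0.0592/2)(-1.642) = +0.049 V.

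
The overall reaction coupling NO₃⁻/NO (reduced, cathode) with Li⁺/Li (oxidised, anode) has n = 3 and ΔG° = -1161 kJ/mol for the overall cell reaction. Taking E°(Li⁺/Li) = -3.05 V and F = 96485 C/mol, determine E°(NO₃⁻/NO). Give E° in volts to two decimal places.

E°cell = −ΔG°/(nF) = −(-1161×10³)/((3)(96485)) = +4.011 V.
Since NO₃⁻/NO is the cathode and Li⁺/Li the anode, E°cell = E°(NO₃⁻/NO) − E°(Li⁺/Li).
So E°(NO₃⁻/NO) = E°cell + E°(Li⁺/Li) = +4.011 + (-3.05) = +0.96 V.

+0.96 V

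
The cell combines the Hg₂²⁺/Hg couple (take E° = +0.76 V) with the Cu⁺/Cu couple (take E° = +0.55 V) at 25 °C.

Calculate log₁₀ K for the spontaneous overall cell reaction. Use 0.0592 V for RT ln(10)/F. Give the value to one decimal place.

Cathode: Hg₂²⁺/Hg; anode: Cu⁺/Cu. E°cell = +0.21 V, n = 2.
log K = nE°cell / 0.0592 = (2)(+0.21) / 0.0592 = 7.1.

7.1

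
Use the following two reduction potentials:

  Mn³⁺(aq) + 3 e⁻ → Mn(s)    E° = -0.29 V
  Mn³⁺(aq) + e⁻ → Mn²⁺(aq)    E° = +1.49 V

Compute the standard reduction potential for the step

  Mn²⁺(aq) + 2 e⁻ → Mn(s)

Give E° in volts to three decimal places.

-1.180 V

Sequential free energies add, so n₃E°₃ = n₁E°₁ + n₂E°₂.
With n₃ = 3, and the known step contributing 1×(+1.49) V, the unknown satisfies 2·E° = 3×(-0.29) − 1×(+1.49) = -2.360.
E° = -2.360 / 2 = -1.180 V.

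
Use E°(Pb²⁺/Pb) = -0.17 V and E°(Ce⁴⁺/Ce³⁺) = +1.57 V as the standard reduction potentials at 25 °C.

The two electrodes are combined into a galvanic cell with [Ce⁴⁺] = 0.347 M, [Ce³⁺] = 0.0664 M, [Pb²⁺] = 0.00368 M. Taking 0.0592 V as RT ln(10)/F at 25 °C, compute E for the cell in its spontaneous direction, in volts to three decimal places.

+1.855 V

Ce⁴⁺/Ce³⁺ is the cathode (higher E°), Pb²⁺/Pb the anode: E°cell = +1.57 − (-0.17) = +1.74 V, n = 2.
Overall: 2 Ce⁴⁺(aq) + Pb(s) → 2 Ce³⁺(aq) + Pb²⁺(aq)
Q = [Ce³⁺]^2·[Pb²⁺] / ([Ce⁴⁺]^2); log Q = -3.870.
E = E° − (0.0592/n) log Q = +1.74 − (0.0592/2)(-3.870) = +1.855 V.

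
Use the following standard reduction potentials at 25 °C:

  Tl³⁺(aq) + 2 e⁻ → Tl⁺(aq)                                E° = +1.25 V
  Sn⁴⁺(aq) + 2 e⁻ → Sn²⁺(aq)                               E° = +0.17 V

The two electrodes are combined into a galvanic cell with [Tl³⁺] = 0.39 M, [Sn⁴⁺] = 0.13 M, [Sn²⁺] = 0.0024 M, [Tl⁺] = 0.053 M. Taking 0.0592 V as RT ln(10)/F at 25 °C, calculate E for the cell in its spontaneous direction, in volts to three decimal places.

+1.054 V

Tl³⁺/Tl⁺ is the cathode (higher E°), Sn⁴⁺/Sn²⁺ the anode: E°cell = +1.25 − (+0.17) = +1.08 V, n = 2.
Overall: Tl³⁺(aq) + Sn²⁺(aq) → Tl⁺(aq) + Sn⁴⁺(aq)
Q = [Tl⁺]·[Sn⁴⁺] / ([Tl³⁺]·[Sn²⁺]); log Q = 0.867.
E = E° − (0.0592/n) log Q = +1.08 − (0.0592/2)(0.867) = +1.054 V.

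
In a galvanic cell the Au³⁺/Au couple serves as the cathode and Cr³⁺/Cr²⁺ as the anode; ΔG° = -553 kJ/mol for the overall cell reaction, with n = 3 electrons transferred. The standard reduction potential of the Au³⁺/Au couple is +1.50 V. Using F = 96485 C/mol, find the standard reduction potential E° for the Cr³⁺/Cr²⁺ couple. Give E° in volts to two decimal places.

-0.41 V

E°cell = −ΔG°/(nF) = −(-553×10³)/((3)(96485)) = +1.910 V.
Since Au³⁺/Au is the cathode and Cr³⁺/Cr²⁺ the anode, E°cell = E°(Au³⁺/Au) − E°(Cr³⁺/Cr²⁺).
So E°(Cr³⁺/Cr²⁺) = E°(Au³⁺/Au) − E°cell = (+1.50) − (+1.910) = -0.41 V.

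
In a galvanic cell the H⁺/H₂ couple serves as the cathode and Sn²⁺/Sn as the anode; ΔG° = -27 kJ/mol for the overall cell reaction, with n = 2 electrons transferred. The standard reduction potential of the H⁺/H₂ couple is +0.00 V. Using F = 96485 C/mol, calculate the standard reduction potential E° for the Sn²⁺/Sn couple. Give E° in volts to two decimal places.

-0.14 V

E°cell = −ΔG°/(nF) = −(-27×10³)/((2)(96485)) = +0.140 V.
Since H⁺/H₂ is the cathode and Sn²⁺/Sn the anode, E°cell = E°(H⁺/H₂) − E°(Sn²⁺/Sn).
So E°(Sn²⁺/Sn) = E°(H⁺/H₂) − E°cell = (+0.00) − (+0.140) = -0.14 V.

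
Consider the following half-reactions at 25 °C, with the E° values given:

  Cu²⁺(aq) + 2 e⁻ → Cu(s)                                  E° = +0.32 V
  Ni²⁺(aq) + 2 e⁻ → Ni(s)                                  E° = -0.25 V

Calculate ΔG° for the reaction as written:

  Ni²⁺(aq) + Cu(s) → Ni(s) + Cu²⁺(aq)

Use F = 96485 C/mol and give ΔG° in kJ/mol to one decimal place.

+110.0 kJ/mol

As written, Ni²⁺/Ni is reduced (cathode) and Cu²⁺/Cu is oxidised (anode), so E°cell = (-0.25) − (+0.32) = -0.57 V.
Balancing electrons gives n = 2.
ΔG° = −nFE° = −(2)(96485)(-0.57) = 109,993 J = +110.0 kJ/mol.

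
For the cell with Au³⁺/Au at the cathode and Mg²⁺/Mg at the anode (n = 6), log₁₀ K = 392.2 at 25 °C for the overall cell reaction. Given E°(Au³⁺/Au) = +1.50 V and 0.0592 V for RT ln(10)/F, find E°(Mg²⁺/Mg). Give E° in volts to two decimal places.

E°cell = (0.0592/n)·log K = (0.0592/6)(392.2) = +3.870 V.
Since Au³⁺/Au is the cathode and Mg²⁺/Mg the anode, E°cell = E°(Au³⁺/Au) − E°(Mg²⁺/Mg).
So E°(Mg²⁺/Mg) = E°(Au³⁺/Au) − E°cell = (+1.50) − (+3.870) = -2.37 V.

-2.37 V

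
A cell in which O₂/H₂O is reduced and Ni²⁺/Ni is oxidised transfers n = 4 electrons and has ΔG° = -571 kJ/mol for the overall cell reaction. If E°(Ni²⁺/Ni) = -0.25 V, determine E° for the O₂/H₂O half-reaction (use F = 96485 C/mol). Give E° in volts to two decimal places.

E°cell = −ΔG°/(nF) = −(-571×10³)/((4)(96485)) = +1.480 V.
Since O₂/H₂O is the cathode and Ni²⁺/Ni the anode, E°cell = E°(O₂/H₂O) − E°(Ni²⁺/Ni).
So E°(O₂/H₂O) = E°cell + E°(Ni²⁺/Ni) = +1.480 + (-0.25) = +1.23 V.

+1.23 V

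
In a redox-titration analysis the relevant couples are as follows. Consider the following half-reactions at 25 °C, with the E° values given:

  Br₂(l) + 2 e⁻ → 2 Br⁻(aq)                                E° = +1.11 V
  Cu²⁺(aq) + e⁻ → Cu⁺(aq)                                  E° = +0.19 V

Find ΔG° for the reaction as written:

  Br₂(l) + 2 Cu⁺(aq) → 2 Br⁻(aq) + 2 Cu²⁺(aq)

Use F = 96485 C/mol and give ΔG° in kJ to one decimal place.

-177.5 kJ

As written, Br₂/Br⁻ is reduced (cathode) and Cu²⁺/Cu⁺ is oxidised (anode), so E°cell = (+1.11) − (+0.19) = +0.92 V.
Balancing electrons gives n = 2.
ΔG° = −nFE° = −(2)(96485)(+0.92) = -177,532 J = -177.5 kJ.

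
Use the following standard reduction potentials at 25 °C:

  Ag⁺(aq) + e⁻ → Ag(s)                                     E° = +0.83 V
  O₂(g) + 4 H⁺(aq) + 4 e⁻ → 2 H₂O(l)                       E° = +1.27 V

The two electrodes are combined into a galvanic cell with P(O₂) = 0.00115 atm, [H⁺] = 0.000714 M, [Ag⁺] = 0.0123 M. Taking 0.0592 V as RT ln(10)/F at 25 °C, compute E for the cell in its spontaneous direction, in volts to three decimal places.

+0.323 V

O₂/H₂O is the cathode (higher E°), Ag⁺/Ag the anode: E°cell = +1.27 − (+0.83) = +0.44 V, n = 4.
Overall: O₂(g) + 4 H⁺(aq) + 4 Ag(s) → 2 H₂O(l) + 4 Ag⁺(aq)
Q = [Ag⁺]^4 / (P(O₂)·[H⁺]^4); log Q = 7.884.
E = E° − (0.0592/n) log Q = +0.44 − (0.0592/4)(7.884) = +0.323 V.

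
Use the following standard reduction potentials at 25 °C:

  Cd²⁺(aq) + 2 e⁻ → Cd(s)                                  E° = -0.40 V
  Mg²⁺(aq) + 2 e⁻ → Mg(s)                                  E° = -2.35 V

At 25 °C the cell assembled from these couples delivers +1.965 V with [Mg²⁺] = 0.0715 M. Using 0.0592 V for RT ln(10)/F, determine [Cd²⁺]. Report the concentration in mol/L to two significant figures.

Cd²⁺/Cd is the cathode, Mg²⁺/Mg the anode: E°cell = +1.95 V, n = 2.
Overall reaction: Cd²⁺(aq) + Mg(s) → Cd(s) + Mg²⁺(aq); Q = [Mg²⁺]^1/[Cd²⁺]^1.
From E = E° − (0.0592/n) log Q: log Q = (E° − E)·n/0.0592 = (+1.95 − (+1.965))·2/0.0592 = -0.5068.
So 1·log[Cd²⁺] = 1·log(0.0715) − log Q = -1.1457 − (-0.5068) = -0.6389; [Cd²⁺] = 10^(-0.6389) ≈ 0.23 M.

0.23 M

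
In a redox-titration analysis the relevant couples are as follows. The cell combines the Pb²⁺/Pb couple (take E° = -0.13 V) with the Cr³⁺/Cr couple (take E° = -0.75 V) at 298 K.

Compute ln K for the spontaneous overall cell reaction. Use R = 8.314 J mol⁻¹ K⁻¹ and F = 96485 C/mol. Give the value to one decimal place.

144.9

Cathode: Pb²⁺/Pb; anode: Cr³⁺/Cr. E°cell = (-0.13) − (-0.75) = +0.62 V, with n = 6.
ΔG° = −nFE° = −RT ln K, so ln K = nFE°/(RT) = (6)(96485)(+0.62) / ((8.314)(298)) = 144.869.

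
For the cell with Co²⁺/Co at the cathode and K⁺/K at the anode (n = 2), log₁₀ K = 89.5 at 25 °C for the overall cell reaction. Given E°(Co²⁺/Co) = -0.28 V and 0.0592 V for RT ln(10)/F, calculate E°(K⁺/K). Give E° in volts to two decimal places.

E°cell = (0.0592/n)·log K = (0.0592/2)(89.5) = +2.649 V.
Since Co²⁺/Co is the cathode and K⁺/K the anode, E°cell = E°(Co²⁺/Co) − E°(K⁺/K).
So E°(K⁺/K) = E°(Co²⁺/Co) − E°cell = (-0.28) − (+2.649) = -2.93 V.

-2.93 V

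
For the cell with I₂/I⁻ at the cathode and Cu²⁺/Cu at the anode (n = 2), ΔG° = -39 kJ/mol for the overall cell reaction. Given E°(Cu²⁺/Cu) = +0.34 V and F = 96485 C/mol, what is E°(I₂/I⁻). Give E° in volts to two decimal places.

+0.54 V

E°cell = −ΔG°/(nF) = −(-39×10³)/((2)(96485)) = +0.202 V.
Since I₂/I⁻ is the cathode and Cu²⁺/Cu the anode, E°cell = E°(I₂/I⁻) − E°(Cu²⁺/Cu).
So E°(I₂/I⁻) = E°cell + E°(Cu²⁺/Cu) = +0.202 + (+0.34) = +0.54 V.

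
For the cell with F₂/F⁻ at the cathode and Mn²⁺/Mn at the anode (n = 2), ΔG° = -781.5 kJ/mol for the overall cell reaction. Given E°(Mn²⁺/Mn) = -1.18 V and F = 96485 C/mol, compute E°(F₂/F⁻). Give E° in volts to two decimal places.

E°cell = −ΔG°/(nF) = −(-781.5×10³)/((2)(96485)) = +4.050 V.
Since F₂/F⁻ is the cathode and Mn²⁺/Mn the anode, E°cell = E°(F₂/F⁻) − E°(Mn²⁺/Mn).
So E°(F₂/F⁻) = E°cell + E°(Mn²⁺/Mn) = +4.050 + (-1.18) = +2.87 V.

+2.87 V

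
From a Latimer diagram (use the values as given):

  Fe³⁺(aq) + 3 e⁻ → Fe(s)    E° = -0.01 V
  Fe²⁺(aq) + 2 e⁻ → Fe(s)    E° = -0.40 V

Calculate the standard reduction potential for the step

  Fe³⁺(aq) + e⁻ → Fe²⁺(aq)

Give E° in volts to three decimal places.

Sequential free energies add, so n₃E°₃ = n₁E°₁ + n₂E°₂.
With n₃ = 3, and the known step contributing 2×(-0.40) V, the unknown satisfies 1·E° = 3×(-0.01) − 2×(-0.40) = +0.770.
E° = +0.770 / 1 = +0.770 V.

+0.770 V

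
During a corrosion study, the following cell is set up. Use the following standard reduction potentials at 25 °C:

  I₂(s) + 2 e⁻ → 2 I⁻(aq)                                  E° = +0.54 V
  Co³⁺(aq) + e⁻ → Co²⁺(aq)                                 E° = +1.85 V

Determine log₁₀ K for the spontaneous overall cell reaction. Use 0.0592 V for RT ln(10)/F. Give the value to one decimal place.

44.3

Cathode: Co³⁺/Co²⁺; anode: I₂/I⁻. E°cell = +1.31 V, n = 2.
log K = nE°cell / 0.0592 = (2)(+1.31) / 0.0592 = 44.3.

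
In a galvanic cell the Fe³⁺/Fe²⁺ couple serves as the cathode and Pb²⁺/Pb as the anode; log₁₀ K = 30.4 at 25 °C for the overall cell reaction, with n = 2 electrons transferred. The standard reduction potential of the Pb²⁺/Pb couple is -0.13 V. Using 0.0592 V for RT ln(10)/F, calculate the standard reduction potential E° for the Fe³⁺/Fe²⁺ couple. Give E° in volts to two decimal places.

E°cell = (0.0592/n)·log K = (0.0592/2)(30.4) = +0.900 V.
Since Fe³⁺/Fe²⁺ is the cathode and Pb²⁺/Pb the anode, E°cell = E°(Fe³⁺/Fe²⁺) − E°(Pb²⁺/Pb).
So E°(Fe³⁺/Fe²⁺) = E°cell + E°(Pb²⁺/Pb) = +0.900 + (-0.13) = +0.77 V.

+0.77 V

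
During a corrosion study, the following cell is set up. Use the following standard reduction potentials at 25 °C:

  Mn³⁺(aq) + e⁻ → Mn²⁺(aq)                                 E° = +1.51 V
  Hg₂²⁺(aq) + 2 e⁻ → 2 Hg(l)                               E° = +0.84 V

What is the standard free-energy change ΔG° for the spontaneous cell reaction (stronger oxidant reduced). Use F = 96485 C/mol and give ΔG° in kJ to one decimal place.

Mn³⁺/Mn²⁺ (E° = +1.51 V) is the cathode; Hg₂²⁺/Hg (E° = +0.84 V) is the anode, so E°cell = +0.67 V.
Balancing electrons gives n = 2 (lcm of 1 and 2).
ΔG° = −nFE° = −(2)(96485)(+0.67) = -129,290 J = -129.3 kJ.

-129.3 kJ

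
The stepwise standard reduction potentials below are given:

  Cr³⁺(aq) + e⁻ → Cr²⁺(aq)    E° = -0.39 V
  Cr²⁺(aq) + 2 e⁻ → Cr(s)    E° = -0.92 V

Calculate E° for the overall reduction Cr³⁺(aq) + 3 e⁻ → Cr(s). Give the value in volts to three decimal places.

Standard free energies of sequential steps add: ΔG°₃ = ΔG°₁ + ΔG°₂, so n₃E°₃ = n₁E°₁ + n₂E°₂.
E°₃ = (1×-0.39 + 2×-0.92) / 3 = (-2.230) / 3 = -0.743 V.

-0.743 V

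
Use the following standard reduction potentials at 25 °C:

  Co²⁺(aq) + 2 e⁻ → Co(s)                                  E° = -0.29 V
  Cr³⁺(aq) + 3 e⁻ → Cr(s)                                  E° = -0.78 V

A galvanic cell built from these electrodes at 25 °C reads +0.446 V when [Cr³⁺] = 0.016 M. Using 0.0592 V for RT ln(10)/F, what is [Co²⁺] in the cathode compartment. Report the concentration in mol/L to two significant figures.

Co²⁺/Co is the cathode, Cr³⁺/Cr the anode: E°cell = +0.49 V, n = 6.
Overall reaction: 3 Co²⁺(aq) + 2 Cr(s) → 3 Co(s) + 2 Cr³⁺(aq); Q = [Cr³⁺]^2/[Co²⁺]^3.
From E = E° − (0.0592/n) log Q: log Q = (E° − E)·n/0.0592 = (+0.49 − (+0.446))·6/0.0592 = 4.4595.
So 3·log[Co²⁺] = 2·log(0.016) − log Q = -3.5918 − (4.4595) = -8.0513; log[Co²⁺] = -8.0513 / 3 = -2.6838; [Co²⁺] = 10^(-2.6838) ≈ 0.0021 M.

0.0021 M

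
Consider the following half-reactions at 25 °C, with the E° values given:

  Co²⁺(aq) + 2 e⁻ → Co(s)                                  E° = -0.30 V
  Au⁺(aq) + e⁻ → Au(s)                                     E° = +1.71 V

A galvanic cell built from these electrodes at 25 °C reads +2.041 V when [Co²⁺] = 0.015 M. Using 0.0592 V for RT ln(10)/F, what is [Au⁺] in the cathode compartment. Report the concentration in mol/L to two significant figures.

Au⁺/Au is the cathode, Co²⁺/Co the anode: E°cell = +2.01 V, n = 2.
Overall reaction: 2 Au⁺(aq) + Co(s) → 2 Au(s) + Co²⁺(aq); Q = [Co²⁺]^1/[Au⁺]^2.
From E = E° − (0.0592/n) log Q: log Q = (E° − E)·n/0.0592 = (+2.01 − (+2.041))·2/0.0592 = -1.0473.
So 2·log[Au⁺] = 1·log(0.015) − log Q = -1.8239 − (-1.0473) = -0.7766; log[Au⁺] = -0.7766 / 2 = -0.3883; [Au⁺] = 10^(-0.3883) ≈ 0.41 M.

0.41 M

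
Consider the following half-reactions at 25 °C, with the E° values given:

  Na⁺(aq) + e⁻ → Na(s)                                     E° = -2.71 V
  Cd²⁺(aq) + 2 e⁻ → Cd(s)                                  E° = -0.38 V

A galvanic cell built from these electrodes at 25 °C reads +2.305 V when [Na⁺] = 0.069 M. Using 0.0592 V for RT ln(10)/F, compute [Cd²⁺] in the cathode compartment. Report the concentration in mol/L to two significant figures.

0.00068 M

Cd²⁺/Cd is the cathode, Na⁺/Na the anode: E°cell = +2.33 V, n = 2.
Overall reaction: Cd²⁺(aq) + 2 Na(s) → Cd(s) + 2 Na⁺(aq); Q = [Na⁺]^2/[Cd²⁺]^1.
From E = E° − (0.0592/n) log Q: log Q = (E° − E)·n/0.0592 = (+2.33 − (+2.305))·2/0.0592 = 0.8446.
So 1·log[Cd²⁺] = 2·log(0.069) − log Q = -2.3223 − (0.8446) = -3.1669; [Cd²⁺] = 10^(-3.1669) ≈ 0.00068 M.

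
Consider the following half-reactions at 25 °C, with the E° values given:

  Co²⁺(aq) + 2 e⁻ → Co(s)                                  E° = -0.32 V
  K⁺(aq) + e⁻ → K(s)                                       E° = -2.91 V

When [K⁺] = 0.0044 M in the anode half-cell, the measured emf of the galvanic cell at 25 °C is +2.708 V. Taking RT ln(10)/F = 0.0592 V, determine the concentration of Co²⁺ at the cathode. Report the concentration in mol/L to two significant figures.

Co²⁺/Co is the cathode, K⁺/K the anode: E°cell = +2.59 V, n = 2.
Overall reaction: Co²⁺(aq) + 2 K(s) → Co(s) + 2 K⁺(aq); Q = [K⁺]^2/[Co²⁺]^1.
From E = E° − (0.0592/n) log Q: log Q = (E° − E)·n/0.0592 = (+2.59 − (+2.708))·2/0.0592 = -3.9865.
So 1·log[Co²⁺] = 2·log(0.0044) − log Q = -4.7131 − (-3.9865) = -0.7266; [Co²⁺] = 10^(-0.7266) ≈ 0.19 M.

0.19 M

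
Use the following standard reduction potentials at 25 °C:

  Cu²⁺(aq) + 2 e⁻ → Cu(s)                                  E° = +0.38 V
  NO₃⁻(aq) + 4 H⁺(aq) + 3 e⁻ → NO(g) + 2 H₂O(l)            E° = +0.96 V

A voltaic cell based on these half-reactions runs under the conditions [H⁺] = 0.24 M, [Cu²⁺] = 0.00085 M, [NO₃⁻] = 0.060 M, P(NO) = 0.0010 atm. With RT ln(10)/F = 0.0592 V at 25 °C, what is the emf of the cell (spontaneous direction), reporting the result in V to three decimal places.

+0.657 V

NO₃⁻/NO is the cathode (higher E°), Cu²⁺/Cu the anode: E°cell = +0.96 − (+0.38) = +0.58 V, n = 6.
Overall: 2 NO₃⁻(aq) + 8 H⁺(aq) + 3 Cu(s) → 2 NO(g) + 4 H₂O(l) + 3 Cu²⁺(aq)
Q = P(NO)^2·[Cu²⁺]^3 / ([NO₃⁻]^2·[H⁺]^8); log Q = -7.810.
E = E° − (0.0592/n) log Q = +0.58 − (0.0592/6)(-7.810) = +0.657 V.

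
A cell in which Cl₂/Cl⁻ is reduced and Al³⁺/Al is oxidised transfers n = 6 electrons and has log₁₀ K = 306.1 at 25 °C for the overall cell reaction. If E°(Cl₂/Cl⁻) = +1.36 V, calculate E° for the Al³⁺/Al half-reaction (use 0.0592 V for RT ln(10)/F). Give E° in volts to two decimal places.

E°cell = (0.0592/n)·log K = (0.0592/6)(306.1) = +3.020 V.
Since Cl₂/Cl⁻ is the cathode and Al³⁺/Al the anode, E°cell = E°(Cl₂/Cl⁻) − E°(Al³⁺/Al).
So E°(Al³⁺/Al) = E°(Cl₂/Cl⁻) − E°cell = (+1.36) − (+3.020) = -1.66 V.

-1.66 V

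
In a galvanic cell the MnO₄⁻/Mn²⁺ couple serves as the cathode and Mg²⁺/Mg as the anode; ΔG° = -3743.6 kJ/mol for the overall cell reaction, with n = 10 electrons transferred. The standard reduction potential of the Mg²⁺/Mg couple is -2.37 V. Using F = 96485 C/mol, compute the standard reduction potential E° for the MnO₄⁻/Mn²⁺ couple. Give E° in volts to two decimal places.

+1.51 V

E°cell = −ΔG°/(nF) = −(-3743.6×10³)/((10)(96485)) = +3.880 V.
Since MnO₄⁻/Mn²⁺ is the cathode and Mg²⁺/Mg the anode, E°cell = E°(MnO₄⁻/Mn²⁺) − E°(Mg²⁺/Mg).
So E°(MnO₄⁻/Mn²⁺) = E°cell + E°(Mg²⁺/Mg) = +3.880 + (-2.37) = +1.51 V.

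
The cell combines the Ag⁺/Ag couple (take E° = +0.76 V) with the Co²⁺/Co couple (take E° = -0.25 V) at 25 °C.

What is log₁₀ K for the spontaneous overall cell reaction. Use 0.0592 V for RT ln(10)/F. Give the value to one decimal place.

34.1

Cathode: Ag⁺/Ag; anode: Co²⁺/Co. E°cell = +1.01 V, n = 2.
log K = nE°cell / 0.0592 = (2)(+1.01) / 0.0592 = 34.1.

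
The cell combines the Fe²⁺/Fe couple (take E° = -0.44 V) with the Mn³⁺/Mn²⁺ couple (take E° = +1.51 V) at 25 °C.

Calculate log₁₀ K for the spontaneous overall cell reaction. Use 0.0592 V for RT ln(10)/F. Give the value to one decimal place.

65.9

Cathode: Mn³⁺/Mn²⁺; anode: Fe²⁺/Fe. E°cell = +1.95 V, n = 2.
log K = nE°cell / 0.0592 = (2)(+1.95) / 0.0592 = 65.9.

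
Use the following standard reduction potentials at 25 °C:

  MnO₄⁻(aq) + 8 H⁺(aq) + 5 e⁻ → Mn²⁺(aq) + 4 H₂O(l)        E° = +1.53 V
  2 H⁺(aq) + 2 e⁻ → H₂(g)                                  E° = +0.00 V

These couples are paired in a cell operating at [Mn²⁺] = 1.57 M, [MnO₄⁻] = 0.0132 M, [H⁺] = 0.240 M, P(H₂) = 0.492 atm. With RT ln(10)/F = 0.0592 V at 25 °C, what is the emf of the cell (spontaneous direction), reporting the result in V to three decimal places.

+1.474 V

MnO₄⁻/Mn²⁺ is the cathode (higher E°), H⁺/H₂ the anode: E°cell = +1.53 − (+0.00) = +1.53 V, n = 10.
Overall: 2 MnO₄⁻(aq) + 6 H⁺(aq) + 5 H₂(g) → 2 Mn²⁺(aq) + 8 H₂O(l)
Q = [Mn²⁺]^2 / ([MnO₄⁻]^2·[H⁺]^6·P(H₂)^5); log Q = 9.410.
E = E° − (0.0592/n) log Q = +1.53 − (0.0592/10)(9.410) = +1.474 V.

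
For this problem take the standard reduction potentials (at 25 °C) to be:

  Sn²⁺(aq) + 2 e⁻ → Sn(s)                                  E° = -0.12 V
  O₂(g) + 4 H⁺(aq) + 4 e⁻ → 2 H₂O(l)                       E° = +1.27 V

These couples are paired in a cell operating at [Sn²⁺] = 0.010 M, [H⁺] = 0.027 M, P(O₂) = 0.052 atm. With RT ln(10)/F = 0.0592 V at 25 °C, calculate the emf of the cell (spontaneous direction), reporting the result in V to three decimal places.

+1.337 V

O₂/H₂O is the cathode (higher E°), Sn²⁺/Sn the anode: E°cell = +1.27 − (-0.12) = +1.39 V, n = 4.
Overall: O₂(g) + 4 H⁺(aq) + 2 Sn(s) → 2 H₂O(l) + 2 Sn²⁺(aq)
Q = [Sn²⁺]^2 / (P(O₂)·[H⁺]^4); log Q = 3.559.
E = E° − (0.0592/n) log Q = +1.39 − (0.0592/4)(3.559) = +1.337 V.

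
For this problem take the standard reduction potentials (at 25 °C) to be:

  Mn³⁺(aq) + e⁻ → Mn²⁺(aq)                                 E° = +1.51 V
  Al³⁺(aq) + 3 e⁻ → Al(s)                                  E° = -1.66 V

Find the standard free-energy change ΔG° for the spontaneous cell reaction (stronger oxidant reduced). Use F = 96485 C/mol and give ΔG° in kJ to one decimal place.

-917.6 kJ

Mn³⁺/Mn²⁺ (E° = +1.51 V) is the cathode; Al³⁺/Al (E° = -1.66 V) is the anode, so E°cell = +3.17 V.
Balancing electrons gives n = 3 (lcm of 1 and 3).
ΔG° = −nFE° = −(3)(96485)(+3.17) = -917,572 J = -917.6 kJ.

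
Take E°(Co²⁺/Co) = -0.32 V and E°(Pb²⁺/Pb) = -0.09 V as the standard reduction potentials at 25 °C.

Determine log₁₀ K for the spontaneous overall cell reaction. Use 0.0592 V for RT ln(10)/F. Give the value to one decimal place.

Cathode: Pb²⁺/Pb; anode: Co²⁺/Co. E°cell = +0.23 V, n = 2.
log K = nE°cell / 0.0592 = (2)(+0.23) / 0.0592 = 7.8.

7.8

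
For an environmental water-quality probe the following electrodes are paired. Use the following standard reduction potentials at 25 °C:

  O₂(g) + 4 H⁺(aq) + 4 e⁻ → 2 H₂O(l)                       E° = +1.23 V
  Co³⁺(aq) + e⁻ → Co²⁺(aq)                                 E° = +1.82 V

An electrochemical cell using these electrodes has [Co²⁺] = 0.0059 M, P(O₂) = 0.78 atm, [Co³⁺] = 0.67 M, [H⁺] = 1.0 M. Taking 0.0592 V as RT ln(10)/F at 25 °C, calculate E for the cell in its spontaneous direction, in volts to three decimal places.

+0.713 V

Co³⁺/Co²⁺ is the cathode (higher E°), O₂/H₂O the anode: E°cell = +1.82 − (+1.23) = +0.59 V, n = 4.
Overall: 4 Co³⁺(aq) + 2 H₂O(l) → 4 Co²⁺(aq) + O₂(g) + 4 H⁺(aq)
Q = [Co²⁺]^4·P(O₂)·[H⁺]^4 / ([Co³⁺]^4); log Q = -8.329.
E = E° − (0.0592/n) log Q = +0.59 − (0.0592/4)(-8.329) = +0.713 V.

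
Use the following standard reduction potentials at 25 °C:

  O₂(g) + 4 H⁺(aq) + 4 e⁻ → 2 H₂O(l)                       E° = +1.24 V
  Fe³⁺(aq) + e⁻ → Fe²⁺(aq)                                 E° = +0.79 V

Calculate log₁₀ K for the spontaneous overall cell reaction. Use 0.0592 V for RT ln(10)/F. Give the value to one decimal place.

Cathode: O₂/H₂O; anode: Fe³⁺/Fe²⁺. E°cell = +0.45 V, n = 4.
log K = nE°cell / 0.0592 = (4)(+0.45) / 0.0592 = 30.4.

30.4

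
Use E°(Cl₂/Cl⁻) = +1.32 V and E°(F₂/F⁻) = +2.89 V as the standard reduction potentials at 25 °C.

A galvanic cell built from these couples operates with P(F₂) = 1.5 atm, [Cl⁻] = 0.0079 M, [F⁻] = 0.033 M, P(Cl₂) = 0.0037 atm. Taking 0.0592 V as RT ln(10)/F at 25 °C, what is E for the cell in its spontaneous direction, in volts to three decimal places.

F₂/F⁻ is the cathode (higher E°), Cl₂/Cl⁻ the anode: E°cell = +2.89 − (+1.32) = +1.57 V, n = 2.
Overall: F₂(g) + 2 Cl⁻(aq) → 2 F⁻(aq) + Cl₂(g)
Q = [F⁻]^2·P(Cl₂) / (P(F₂)·[Cl⁻]^2); log Q = -1.366.
E = E° − (0.0592/n) log Q = +1.57 − (0.0592/2)(-1.366) = +1.610 V.

+1.610 V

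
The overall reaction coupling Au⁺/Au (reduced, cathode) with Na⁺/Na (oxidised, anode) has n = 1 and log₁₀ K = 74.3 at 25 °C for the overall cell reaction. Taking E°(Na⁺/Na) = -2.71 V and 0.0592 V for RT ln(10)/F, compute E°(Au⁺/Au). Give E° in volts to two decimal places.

E°cell = (0.0592/n)·log K = (0.0592/1)(74.3) = +4.399 V.
Since Au⁺/Au is the cathode and Na⁺/Na the anode, E°cell = E°(Au⁺/Au) − E°(Na⁺/Na).
So E°(Au⁺/Au) = E°cell + E°(Na⁺/Na) = +4.399 + (-2.71) = +1.69 V.

+1.69 V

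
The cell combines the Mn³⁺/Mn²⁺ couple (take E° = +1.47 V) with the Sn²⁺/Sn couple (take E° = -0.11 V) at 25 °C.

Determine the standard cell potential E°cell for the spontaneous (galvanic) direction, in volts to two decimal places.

+1.58 V

The Mn³⁺/Mn²⁺ couple has the higher reduction potential, so it is the cathode; Sn²⁺/Sn is oxidised at the anode.
E°cell = E°(cathode) − E°(anode) = (+1.47) − (-0.11) = +1.58 V.
Since E°cell > 0, the reaction is spontaneous under standard conditions.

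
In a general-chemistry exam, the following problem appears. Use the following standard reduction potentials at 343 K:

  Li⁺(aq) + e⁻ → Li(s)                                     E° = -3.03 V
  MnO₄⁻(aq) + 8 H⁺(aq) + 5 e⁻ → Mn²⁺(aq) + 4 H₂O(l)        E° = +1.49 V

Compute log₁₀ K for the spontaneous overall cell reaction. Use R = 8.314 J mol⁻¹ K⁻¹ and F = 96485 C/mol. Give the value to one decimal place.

332.1

Cathode: MnO₄⁻/Mn²⁺; anode: Li⁺/Li. E°cell = (+1.49) − (-3.03) = +4.52 V, with n = 5.
ΔG° = −nFE° = −RT ln K, so ln K = nFE°/(RT) = (5)(96485)(+4.52) / ((8.314)(343)) = 764.652.
log₁₀ K = 764.652 / ln 10 = 332.1.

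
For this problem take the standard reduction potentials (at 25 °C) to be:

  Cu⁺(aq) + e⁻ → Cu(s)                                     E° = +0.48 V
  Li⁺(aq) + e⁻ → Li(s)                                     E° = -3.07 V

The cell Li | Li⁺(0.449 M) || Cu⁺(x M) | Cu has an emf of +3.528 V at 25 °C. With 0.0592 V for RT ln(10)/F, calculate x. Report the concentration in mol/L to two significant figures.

Cu⁺/Cu is the cathode, Li⁺/Li the anode: E°cell = +3.55 V, n = 1.
Overall reaction: Cu⁺(aq) + Li(s) → Cu(s) + Li⁺(aq); Q = [Li⁺]^1/[Cu⁺]^1.
From E = E° − (0.0592/n) log Q: log Q = (E° − E)·n/0.0592 = (+3.55 − (+3.528))·1/0.0592 = 0.3716.
So 1·log[Cu⁺] = 1·log(0.449) − log Q = -0.3478 − (0.3716) = -0.7194; [Cu⁺] = 10^(-0.7194) ≈ 0.19 M.

0.19 M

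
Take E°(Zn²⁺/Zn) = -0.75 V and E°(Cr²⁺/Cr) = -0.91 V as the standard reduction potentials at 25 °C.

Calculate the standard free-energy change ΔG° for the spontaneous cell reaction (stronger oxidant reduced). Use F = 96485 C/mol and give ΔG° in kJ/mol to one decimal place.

Zn²⁺/Zn (E° = -0.75 V) is the cathode; Cr²⁺/Cr (E° = -0.91 V) is the anode, so E°cell = +0.16 V.
Balancing electrons gives n = 2 (lcm of 2 and 2).
ΔG° = −nFE° = −(2)(96485)(+0.16) = -30,875 J = -30.9 kJ/mol.

-30.9 kJ/mol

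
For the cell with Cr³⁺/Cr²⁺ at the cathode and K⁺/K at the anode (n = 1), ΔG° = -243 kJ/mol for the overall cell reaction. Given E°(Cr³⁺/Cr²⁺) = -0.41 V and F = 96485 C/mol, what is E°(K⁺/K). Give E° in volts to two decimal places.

E°cell = −ΔG°/(nF) = −(-243×10³)/((1)(96485)) = +2.519 V.
Since Cr³⁺/Cr²⁺ is the cathode and K⁺/K the anode, E°cell = E°(Cr³⁺/Cr²⁺) − E°(K⁺/K).
So E°(K⁺/K) = E°(Cr³⁺/Cr²⁺) − E°cell = (-0.41) − (+2.519) = -2.93 V.

-2.93 V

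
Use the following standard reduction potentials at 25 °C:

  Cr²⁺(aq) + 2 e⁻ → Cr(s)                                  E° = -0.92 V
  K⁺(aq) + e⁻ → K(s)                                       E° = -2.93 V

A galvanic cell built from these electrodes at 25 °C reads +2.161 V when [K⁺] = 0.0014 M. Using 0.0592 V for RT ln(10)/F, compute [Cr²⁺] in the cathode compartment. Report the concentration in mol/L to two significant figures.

0.25 M

Cr²⁺/Cr is the cathode, K⁺/K the anode: E°cell = +2.01 V, n = 2.
Overall reaction: Cr²⁺(aq) + 2 K(s) → Cr(s) + 2 K⁺(aq); Q = [K⁺]^2/[Cr²⁺]^1.
From E = E° − (0.0592/n) log Q: log Q = (E° − E)·n/0.0592 = (+2.01 − (+2.161))·2/0.0592 = -5.1014.
So 1·log[Cr²⁺] = 2·log(0.0014) − log Q = -5.7077 − (-5.1014) = -0.6063; [Cr²⁺] = 10^(-0.6063) ≈ 0.25 M.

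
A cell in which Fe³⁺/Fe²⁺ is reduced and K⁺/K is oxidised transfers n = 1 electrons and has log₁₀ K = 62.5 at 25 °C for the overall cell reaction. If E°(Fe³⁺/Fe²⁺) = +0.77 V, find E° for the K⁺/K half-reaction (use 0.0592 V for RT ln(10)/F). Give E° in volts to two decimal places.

E°cell = (0.0592/n)·log K = (0.0592/1)(62.5) = +3.700 V.
Since Fe³⁺/Fe²⁺ is the cathode and K⁺/K the anode, E°cell = E°(Fe³⁺/Fe²⁺) − E°(K⁺/K).
So E°(K⁺/K) = E°(Fe³⁺/Fe²⁺) − E°cell = (+0.77) − (+3.700) = -2.93 V.

-2.93 V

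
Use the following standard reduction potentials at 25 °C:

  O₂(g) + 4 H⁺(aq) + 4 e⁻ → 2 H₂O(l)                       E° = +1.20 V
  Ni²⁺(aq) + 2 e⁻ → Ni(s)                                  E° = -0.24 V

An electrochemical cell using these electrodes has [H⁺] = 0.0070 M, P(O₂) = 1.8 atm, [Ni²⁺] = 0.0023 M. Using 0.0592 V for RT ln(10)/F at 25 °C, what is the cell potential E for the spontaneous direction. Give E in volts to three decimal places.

+1.394 V

O₂/H₂O is the cathode (higher E°), Ni²⁺/Ni the anode: E°cell = +1.20 − (-0.24) = +1.44 V, n = 4.
Overall: O₂(g) + 4 H⁺(aq) + 2 Ni(s) → 2 H₂O(l) + 2 Ni²⁺(aq)
Q = [Ni²⁺]^2 / (P(O₂)·[H⁺]^4); log Q = 3.088.
E = E° − (0.0592/n) log Q = +1.44 − (0.0592/4)(3.088) = +1.394 V.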